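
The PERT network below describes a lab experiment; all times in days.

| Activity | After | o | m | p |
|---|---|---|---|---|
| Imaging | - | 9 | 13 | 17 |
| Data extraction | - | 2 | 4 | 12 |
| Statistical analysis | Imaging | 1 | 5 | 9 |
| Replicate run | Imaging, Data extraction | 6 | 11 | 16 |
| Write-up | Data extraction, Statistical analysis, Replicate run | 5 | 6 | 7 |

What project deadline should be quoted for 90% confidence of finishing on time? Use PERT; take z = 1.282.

te_Imaging = (9 + 4·13 + 17)/6 = 78/6 = 13; σ²_Imaging = ((17−9)/6)² = 1.778
te_Data extraction = (2 + 4·4 + 12)/6 = 30/6 = 5; σ²_Data extraction = ((12−2)/6)² = 2.778
te_Statistical analysis = (1 + 4·5 + 9)/6 = 30/6 = 5; σ²_Statistical analysis = ((9−1)/6)² = 1.778
te_Replicate run = (6 + 4·11 + 16)/6 = 66/6 = 11; σ²_Replicate run = ((16−6)/6)² = 2.778
te_Write-up = (5 + 4·6 + 7)/6 = 36/6 = 6; σ²_Write-up = ((7−5)/6)² = 0.111

Forward pass:
ES_Imaging = 0; EF_Imaging = 13
ES_Data extraction = 0; EF_Data extraction = 5
ES_Statistical analysis = 13; EF_Statistical analysis = 13+5 = 18
ES_Replicate run = max(EF_Imaging=13, EF_Data extraction=5) = 13; EF_Replicate run = 13+11 = 24
ES_Write-up = max(EF_Data extraction=5, EF_Statistical analysis=18, EF_Replicate run=24) = 24; EF_Write-up = 24+6 = 30
Expected project duration μ = 30 days. Critical path: Imaging → Replicate run → Write-up.

Variance along critical path = 1.778 + 2.778 + 0.111 = 4.667; σ = 2.160 days.
D = μ + z·σ = 30 + 1.282·2.160 = 32.8 days

32.8 days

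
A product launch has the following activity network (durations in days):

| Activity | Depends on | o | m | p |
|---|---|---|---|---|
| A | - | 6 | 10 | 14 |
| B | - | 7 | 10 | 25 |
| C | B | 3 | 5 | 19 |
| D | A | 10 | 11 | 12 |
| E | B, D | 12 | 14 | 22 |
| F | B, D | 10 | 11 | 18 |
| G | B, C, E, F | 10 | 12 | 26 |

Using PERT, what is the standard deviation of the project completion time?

te_A = (6 + 4·10 + 14)/6 = 60/6 = 10; σ²_A = ((14−6)/6)² = 1.778
te_B = (7 + 4·10 + 25)/6 = 72/6 = 12; σ²_B = ((25−7)/6)² = 9.000
te_C = (3 + 4·5 + 19)/6 = 42/6 = 7; σ²_C = ((19−3)/6)² = 7.111
te_D = (10 + 4·11 + 12)/6 = 66/6 = 11; σ²_D = ((12−10)/6)² = 0.111
te_E = (12 + 4·14 + 22)/6 = 90/6 = 15; σ²_E = ((22−12)/6)² = 2.778
te_F = (10 + 4·11 + 18)/6 = 72/6 = 12; σ²_F = ((18−10)/6)² = 1.778
te_G = (10 + 4·12 + 26)/6 = 84/6 = 14; σ²_G = ((26−10)/6)² = 7.111

Forward pass:
ES_A = 0; EF_A = 10
ES_B = 0; EF_B = 12
ES_C = 12; EF_C = 12+7 = 19
ES_D = 10; EF_D = 10+11 = 21
ES_E = max(EF_B=12, EF_D=21) = 21; EF_E = 21+15 = 36
ES_F = max(EF_B=12, EF_D=21) = 21; EF_F = 21+12 = 33
ES_G = max(EF_B=12, EF_C=19, EF_E=36, EF_F=33) = 36; EF_G = 36+14 = 50
Expected project duration μ = 50 days. Critical path: A → D → E → G.

Variance along critical path = 1.778 + 0.111 + 2.778 + 7.111 = 11.778
σ = √11.778 = 3.432 days

3.43 days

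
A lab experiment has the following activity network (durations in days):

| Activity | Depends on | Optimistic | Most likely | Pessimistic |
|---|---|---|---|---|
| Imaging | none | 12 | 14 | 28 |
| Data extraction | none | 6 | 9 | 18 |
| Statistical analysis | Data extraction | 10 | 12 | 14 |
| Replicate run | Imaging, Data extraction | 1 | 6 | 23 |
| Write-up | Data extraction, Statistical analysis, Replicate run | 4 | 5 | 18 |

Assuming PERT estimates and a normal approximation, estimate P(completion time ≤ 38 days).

te_Imaging = (12 + 4·14 + 28)/6 = 96/6 = 16; σ²_Imaging = ((28−12)/6)² = 7.111
te_Data extraction = (6 + 4·9 + 18)/6 = 60/6 = 10; σ²_Data extraction = ((18−6)/6)² = 4.000
te_Statistical analysis = (10 + 4·12 + 14)/6 = 72/6 = 12; σ²_Statistical analysis = ((14−10)/6)² = 0.444
te_Replicate run = (1 + 4·6 + 23)/6 = 48/6 = 8; σ²_Replicate run = ((23−1)/6)² = 13.444
te_Write-up = (4 + 4·5 + 18)/6 = 42/6 = 7; σ²_Write-up = ((18−4)/6)² = 5.444

Forward pass:
ES_Imaging = 0; EF_Imaging = 16
ES_Data extraction = 0; EF_Data extraction = 10
ES_Statistical analysis = 10; EF_Statistical analysis = 10+12 = 22
ES_Replicate run = max(EF_Imaging=16, EF_Data extraction=10) = 16; EF_Replicate run = 16+8 = 24
ES_Write-up = max(EF_Data extraction=10, EF_Statistical analysis=22, EF_Replicate run=24) = 24; EF_Write-up = 24+7 = 31
Expected project duration μ = 31 days. Critical path: Imaging → Replicate run → Write-up.

Variance along critical path = 7.111 + 13.444 + 5.444 = 26.000; σ = √26.000 = 5.099 days.
Z = (38 − 31) / 5.099 = 1.373
P(T ≤ 38) = Φ(1.373) ≈ 0.915

0.915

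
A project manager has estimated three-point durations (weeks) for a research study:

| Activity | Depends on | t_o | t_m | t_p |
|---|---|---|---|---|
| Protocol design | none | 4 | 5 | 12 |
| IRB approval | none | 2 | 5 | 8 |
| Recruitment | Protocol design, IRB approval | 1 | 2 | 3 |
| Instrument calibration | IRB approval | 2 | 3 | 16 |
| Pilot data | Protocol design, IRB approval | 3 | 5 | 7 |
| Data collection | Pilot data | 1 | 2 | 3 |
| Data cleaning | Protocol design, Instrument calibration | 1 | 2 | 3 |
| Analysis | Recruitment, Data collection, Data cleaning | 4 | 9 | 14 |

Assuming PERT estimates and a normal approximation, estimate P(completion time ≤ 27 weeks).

0.987

te_Protocol design = (4 + 4·5 + 12)/6 = 36/6 = 6; σ²_Protocol design = ((12−4)/6)² = 1.778
te_IRB approval = (2 + 4·5 + 8)/6 = 30/6 = 5; σ²_IRB approval = ((8−2)/6)² = 1.000
te_Recruitment = (1 + 4·2 + 3)/6 = 12/6 = 2; σ²_Recruitment = ((3−1)/6)² = 0.111
te_Instrument calibration = (2 + 4·3 + 16)/6 = 30/6 = 5; σ²_Instrument calibration = ((16−2)/6)² = 5.444
te_Pilot data = (3 + 4·5 + 7)/6 = 30/6 = 5; σ²_Pilot data = ((7−3)/6)² = 0.444
te_Data collection = (1 + 4·2 + 3)/6 = 12/6 = 2; σ²_Data collection = ((3−1)/6)² = 0.111
te_Data cleaning = (1 + 4·2 + 3)/6 = 12/6 = 2; σ²_Data cleaning = ((3−1)/6)² = 0.111
te_Analysis = (4 + 4·9 + 14)/6 = 54/6 = 9; σ²_Analysis = ((14−4)/6)² = 2.778

Forward pass:
ES_Protocol design = 0; EF_Protocol design = 6
ES_IRB approval = 0; EF_IRB approval = 5
ES_Recruitment = max(EF_Protocol design=6, EF_IRB approval=5) = 6; EF_Recruitment = 6+2 = 8
ES_Instrument calibration = 5; EF_Instrument calibration = 5+5 = 10
ES_Pilot data = max(EF_Protocol design=6, EF_IRB approval=5) = 6; EF_Pilot data = 6+5 = 11
ES_Data collection = 11; EF_Data collection = 11+2 = 13
ES_Data cleaning = max(EF_Protocol design=6, EF_Instrument calibration=10) = 10; EF_Data cleaning = 10+2 = 12
ES_Analysis = max(EF_Recruitment=8, EF_Data collection=13, EF_Data cleaning=12) = 13; EF_Analysis = 13+9 = 22
Expected project duration μ = 22 weeks. Critical path: Protocol design → Pilot data → Data collection → Analysis.

Variance along critical path = 1.778 + 0.444 + 0.111 + 2.778 = 5.111; σ = √5.111 = 2.261 weeks.
Z = (27 − 22) / 2.261 = 2.212
P(T ≤ 27) = Φ(2.212) ≈ 0.987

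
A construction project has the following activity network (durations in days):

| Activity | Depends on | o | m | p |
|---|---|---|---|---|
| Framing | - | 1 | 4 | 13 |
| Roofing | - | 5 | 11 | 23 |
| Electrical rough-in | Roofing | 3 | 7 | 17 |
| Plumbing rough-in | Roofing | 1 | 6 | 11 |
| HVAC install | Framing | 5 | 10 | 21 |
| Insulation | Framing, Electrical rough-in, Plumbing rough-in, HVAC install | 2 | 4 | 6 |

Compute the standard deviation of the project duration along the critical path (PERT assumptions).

te_Framing = (1 + 4·4 + 13)/6 = 30/6 = 5; σ²_Framing = ((13−1)/6)² = 4.000
te_Roofing = (5 + 4·11 + 23)/6 = 72/6 = 12; σ²_Roofing = ((23−5)/6)² = 9.000
te_Electrical rough-in = (3 + 4·7 + 17)/6 = 48/6 = 8; σ²_Electrical rough-in = ((17−3)/6)² = 5.444
te_Plumbing rough-in = (1 + 4·6 + 11)/6 = 36/6 = 6; σ²_Plumbing rough-in = ((11−1)/6)² = 2.778
te_HVAC install = (5 + 4·10 + 21)/6 = 66/6 = 11; σ²_HVAC install = ((21−5)/6)² = 7.111
te_Insulation = (2 + 4·4 + 6)/6 = 24/6 = 4; σ²_Insulation = ((6−2)/6)² = 0.444

Forward pass:
ES_Framing = 0; EF_Framing = 5
ES_Roofing = 0; EF_Roofing = 12
ES_Electrical rough-in = 12; EF_Electrical rough-in = 12+8 = 20
ES_Plumbing rough-in = 12; EF_Plumbing rough-in = 12+6 = 18
ES_HVAC install = 5; EF_HVAC install = 5+11 = 16
ES_Insulation = max(EF_Framing=5, EF_Electrical rough-in=20, EF_Plumbing rough-in=18, EF_HVAC install=16) = 20; EF_Insulation = 20+4 = 24
Expected project duration μ = 24 days. Critical path: Roofing → Electrical rough-in → Insulation.

Variance along critical path = 9.000 + 5.444 + 0.444 = 14.889
σ = √14.889 = 3.859 days

3.86 days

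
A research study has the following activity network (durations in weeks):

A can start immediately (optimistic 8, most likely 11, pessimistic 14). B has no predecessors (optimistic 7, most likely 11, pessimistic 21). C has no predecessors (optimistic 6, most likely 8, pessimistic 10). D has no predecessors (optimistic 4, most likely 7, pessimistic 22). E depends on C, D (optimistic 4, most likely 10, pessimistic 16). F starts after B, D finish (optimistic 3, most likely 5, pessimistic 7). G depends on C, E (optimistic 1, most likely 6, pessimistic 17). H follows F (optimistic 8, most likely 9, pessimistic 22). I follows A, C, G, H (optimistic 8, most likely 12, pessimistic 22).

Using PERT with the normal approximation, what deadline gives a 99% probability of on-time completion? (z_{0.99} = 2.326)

50.5 weeks

te_A = (8 + 4·11 + 14)/6 = 66/6 = 11; σ²_A = ((14−8)/6)² = 1.000
te_B = (7 + 4·11 + 21)/6 = 72/6 = 12; σ²_B = ((21−7)/6)² = 5.444
te_C = (6 + 4·8 + 10)/6 = 48/6 = 8; σ²_C = ((10−6)/6)² = 0.444
te_D = (4 + 4·7 + 22)/6 = 54/6 = 9; σ²_D = ((22−4)/6)² = 9.000
te_E = (4 + 4·10 + 16)/6 = 60/6 = 10; σ²_E = ((16−4)/6)² = 4.000
te_F = (3 + 4·5 + 7)/6 = 30/6 = 5; σ²_F = ((7−3)/6)² = 0.444
te_G = (1 + 4·6 + 17)/6 = 42/6 = 7; σ²_G = ((17−1)/6)² = 7.111
te_H = (8 + 4·9 + 22)/6 = 66/6 = 11; σ²_H = ((22−8)/6)² = 5.444
te_I = (8 + 4·12 + 22)/6 = 78/6 = 13; σ²_I = ((22−8)/6)² = 5.444

Forward pass:
ES_A = 0; EF_A = 11
ES_B = 0; EF_B = 12
ES_C = 0; EF_C = 8
ES_D = 0; EF_D = 9
ES_E = max(EF_C=8, EF_D=9) = 9; EF_E = 9+10 = 19
ES_F = max(EF_B=12, EF_D=9) = 12; EF_F = 12+5 = 17
ES_G = max(EF_C=8, EF_E=19) = 19; EF_G = 19+7 = 26
ES_H = 17; EF_H = 17+11 = 28
ES_I = max(EF_A=11, EF_C=8, EF_G=26, EF_H=28) = 28; EF_I = 28+13 = 41
Expected project duration μ = 41 weeks. Critical path: B → F → H → I.

Variance along critical path = 5.444 + 0.444 + 5.444 + 5.444 = 16.778; σ = 4.096 weeks.
D = μ + z·σ = 41 + 2.326·4.096 = 50.5 weeks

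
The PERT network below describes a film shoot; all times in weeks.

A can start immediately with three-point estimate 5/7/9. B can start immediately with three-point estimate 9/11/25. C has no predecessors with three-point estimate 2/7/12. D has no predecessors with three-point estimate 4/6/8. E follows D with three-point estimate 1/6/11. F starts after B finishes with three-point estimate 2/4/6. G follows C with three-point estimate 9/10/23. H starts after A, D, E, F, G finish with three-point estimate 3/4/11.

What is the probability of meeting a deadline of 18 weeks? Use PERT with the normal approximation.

te_A = (5 + 4·7 + 9)/6 = 42/6 = 7; σ²_A = ((9−5)/6)² = 0.444
te_B = (9 + 4·11 + 25)/6 = 78/6 = 13; σ²_B = ((25−9)/6)² = 7.111
te_C = (2 + 4·7 + 12)/6 = 42/6 = 7; σ²_C = ((12−2)/6)² = 2.778
te_D = (4 + 4·6 + 8)/6 = 36/6 = 6; σ²_D = ((8−4)/6)² = 0.444
te_E = (1 + 4·6 + 11)/6 = 36/6 = 6; σ²_E = ((11−1)/6)² = 2.778
te_F = (2 + 4·4 + 6)/6 = 24/6 = 4; σ²_F = ((6−2)/6)² = 0.444
te_G = (9 + 4·10 + 23)/6 = 72/6 = 12; σ²_G = ((23−9)/6)² = 5.444
te_H = (3 + 4·4 + 11)/6 = 30/6 = 5; σ²_H = ((11−3)/6)² = 1.778

Forward pass:
ES_A = 0; EF_A = 7
ES_B = 0; EF_B = 13
ES_C = 0; EF_C = 7
ES_D = 0; EF_D = 6
ES_E = 6; EF_E = 6+6 = 12
ES_F = 13; EF_F = 13+4 = 17
ES_G = 7; EF_G = 7+12 = 19
ES_H = max(EF_A=7, EF_D=6, EF_E=12, EF_F=17, EF_G=19) = 19; EF_H = 19+5 = 24
Expected project duration μ = 24 weeks. Critical path: C → G → H.

Variance along critical path = 2.778 + 5.444 + 1.778 = 10.000; σ = √10.000 = 3.162 weeks.
Z = (18 − 24) / 3.162 = -1.897
P(T ≤ 18) = Φ(-1.897) ≈ 0.029

0.029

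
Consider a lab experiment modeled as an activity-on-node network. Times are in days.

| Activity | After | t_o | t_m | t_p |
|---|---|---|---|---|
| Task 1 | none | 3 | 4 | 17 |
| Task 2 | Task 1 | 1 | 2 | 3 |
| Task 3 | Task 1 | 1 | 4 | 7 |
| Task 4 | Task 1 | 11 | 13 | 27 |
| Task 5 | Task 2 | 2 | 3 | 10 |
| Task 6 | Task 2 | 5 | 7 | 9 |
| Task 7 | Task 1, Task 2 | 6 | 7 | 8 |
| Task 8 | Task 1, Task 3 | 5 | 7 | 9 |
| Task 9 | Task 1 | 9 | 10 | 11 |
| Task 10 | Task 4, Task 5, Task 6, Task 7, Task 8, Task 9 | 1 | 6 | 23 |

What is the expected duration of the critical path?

29 days

te_Task 1 = (3 + 4·4 + 17)/6 = 36/6 = 6
te_Task 2 = (1 + 4·2 + 3)/6 = 12/6 = 2
te_Task 3 = (1 + 4·4 + 7)/6 = 24/6 = 4
te_Task 4 = (11 + 4·13 + 27)/6 = 90/6 = 15
te_Task 5 = (2 + 4·3 + 10)/6 = 24/6 = 4
te_Task 6 = (5 + 4·7 + 9)/6 = 42/6 = 7
te_Task 7 = (6 + 4·7 + 8)/6 = 42/6 = 7
te_Task 8 = (5 + 4·7 + 9)/6 = 42/6 = 7
te_Task 9 = (9 + 4·10 + 11)/6 = 60/6 = 10
te_Task 10 = (1 + 4·6 + 23)/6 = 48/6 = 8

Forward pass:
ES_Task 1 = 0; EF_Task 1 = 6
ES_Task 2 = 6; EF_Task 2 = 6+2 = 8
ES_Task 3 = 6; EF_Task 3 = 6+4 = 10
ES_Task 4 = 6; EF_Task 4 = 6+15 = 21
ES_Task 5 = 8; EF_Task 5 = 8+4 = 12
ES_Task 6 = 8; EF_Task 6 = 8+7 = 15
ES_Task 7 = max(EF_Task 1=6, EF_Task 2=8) = 8; EF_Task 7 = 8+7 = 15
ES_Task 8 = max(EF_Task 1=6, EF_Task 3=10) = 10; EF_Task 8 = 10+7 = 17
ES_Task 9 = 6; EF_Task 9 = 6+10 = 16
ES_Task 10 = max(EF_Task 4=21, EF_Task 5=12, EF_Task 6=15, EF_Task 7=15, EF_Task 8=17, EF_Task 9=16) = 21; EF_Task 10 = 21+8 = 29
Expected project duration μ = 29 days. Critical path: Task 1 → Task 4 → Task 10.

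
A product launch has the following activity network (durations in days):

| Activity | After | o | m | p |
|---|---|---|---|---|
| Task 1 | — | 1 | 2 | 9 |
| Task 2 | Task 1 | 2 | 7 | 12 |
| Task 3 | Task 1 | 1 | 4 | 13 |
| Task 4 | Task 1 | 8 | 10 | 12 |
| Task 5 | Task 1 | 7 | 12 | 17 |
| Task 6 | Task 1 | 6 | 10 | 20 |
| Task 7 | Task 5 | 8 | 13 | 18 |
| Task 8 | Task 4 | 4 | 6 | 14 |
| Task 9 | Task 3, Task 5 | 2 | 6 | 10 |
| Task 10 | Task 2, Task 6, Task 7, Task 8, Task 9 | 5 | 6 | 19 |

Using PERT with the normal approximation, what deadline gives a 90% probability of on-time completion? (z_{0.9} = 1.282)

40.6 days

te_Task 1 = (1 + 4·2 + 9)/6 = 18/6 = 3; σ²_Task 1 = ((9−1)/6)² = 1.778
te_Task 2 = (2 + 4·7 + 12)/6 = 42/6 = 7; σ²_Task 2 = ((12−2)/6)² = 2.778
te_Task 3 = (1 + 4·4 + 13)/6 = 30/6 = 5; σ²_Task 3 = ((13−1)/6)² = 4.000
te_Task 4 = (8 + 4·10 + 12)/6 = 60/6 = 10; σ²_Task 4 = ((12−8)/6)² = 0.444
te_Task 5 = (7 + 4·12 + 17)/6 = 72/6 = 12; σ²_Task 5 = ((17−7)/6)² = 2.778
te_Task 6 = (6 + 4·10 + 20)/6 = 66/6 = 11; σ²_Task 6 = ((20−6)/6)² = 5.444
te_Task 7 = (8 + 4·13 + 18)/6 = 78/6 = 13; σ²_Task 7 = ((18−8)/6)² = 2.778
te_Task 8 = (4 + 4·6 + 14)/6 = 42/6 = 7; σ²_Task 8 = ((14−4)/6)² = 2.778
te_Task 9 = (2 + 4·6 + 10)/6 = 36/6 = 6; σ²_Task 9 = ((10−2)/6)² = 1.778
te_Task 10 = (5 + 4·6 + 19)/6 = 48/6 = 8; σ²_Task 10 = ((19−5)/6)² = 5.444

Forward pass:
ES_Task 1 = 0; EF_Task 1 = 3
ES_Task 2 = 3; EF_Task 2 = 3+7 = 10
ES_Task 3 = 3; EF_Task 3 = 3+5 = 8
ES_Task 4 = 3; EF_Task 4 = 3+10 = 13
ES_Task 5 = 3; EF_Task 5 = 3+12 = 15
ES_Task 6 = 3; EF_Task 6 = 3+11 = 14
ES_Task 7 = 15; EF_Task 7 = 15+13 = 28
ES_Task 8 = 13; EF_Task 8 = 13+7 = 20
ES_Task 9 = max(EF_Task 3=8, EF_Task 5=15) = 15; EF_Task 9 = 15+6 = 21
ES_Task 10 = max(EF_Task 2=10, EF_Task 6=14, EF_Task 7=28, EF_Task 8=20, EF_Task 9=21) = 28; EF_Task 10 = 28+8 = 36
Expected project duration μ = 36 days. Critical path: Task 1 → Task 5 → Task 7 → Task 10.

Variance along critical path = 1.778 + 2.778 + 2.778 + 5.444 = 12.778; σ = 3.575 days.
D = μ + z·σ = 36 + 1.282·3.575 = 40.6 days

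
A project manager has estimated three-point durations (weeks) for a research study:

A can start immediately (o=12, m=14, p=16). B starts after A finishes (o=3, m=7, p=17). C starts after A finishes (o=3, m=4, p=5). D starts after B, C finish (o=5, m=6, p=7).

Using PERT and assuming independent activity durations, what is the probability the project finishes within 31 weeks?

0.890

te_A = (12 + 4·14 + 16)/6 = 84/6 = 14; σ²_A = ((16−12)/6)² = 0.444
te_B = (3 + 4·7 + 17)/6 = 48/6 = 8; σ²_B = ((17−3)/6)² = 5.444
te_C = (3 + 4·4 + 5)/6 = 24/6 = 4; σ²_C = ((5−3)/6)² = 0.111
te_D = (5 + 4·6 + 7)/6 = 36/6 = 6; σ²_D = ((7−5)/6)² = 0.111

Forward pass:
ES_A = 0; EF_A = 14
ES_B = 14; EF_B = 14+8 = 22
ES_C = 14; EF_C = 14+4 = 18
ES_D = max(EF_B=22, EF_C=18) = 22; EF_D = 22+6 = 28
Expected project duration μ = 28 weeks. Critical path: A → B → D.

Variance along critical path = 0.444 + 5.444 + 0.111 = 6.000; σ = √6.000 = 2.449 weeks.
Z = (31 − 28) / 2.449 = 1.225
P(T ≤ 31) = Φ(1.225) ≈ 0.890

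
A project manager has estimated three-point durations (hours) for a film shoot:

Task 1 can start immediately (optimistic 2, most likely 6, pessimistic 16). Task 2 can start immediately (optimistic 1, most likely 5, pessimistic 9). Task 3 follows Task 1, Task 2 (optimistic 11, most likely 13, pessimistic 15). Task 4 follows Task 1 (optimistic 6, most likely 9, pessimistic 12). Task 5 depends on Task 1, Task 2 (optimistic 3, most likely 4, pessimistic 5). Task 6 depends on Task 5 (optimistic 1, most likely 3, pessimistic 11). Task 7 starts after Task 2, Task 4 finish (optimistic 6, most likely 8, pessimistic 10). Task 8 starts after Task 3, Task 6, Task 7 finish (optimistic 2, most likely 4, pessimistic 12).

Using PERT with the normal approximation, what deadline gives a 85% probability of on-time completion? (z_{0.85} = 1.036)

te_Task 1 = (2 + 4·6 + 16)/6 = 42/6 = 7; σ²_Task 1 = ((16−2)/6)² = 5.444
te_Task 2 = (1 + 4·5 + 9)/6 = 30/6 = 5; σ²_Task 2 = ((9−1)/6)² = 1.778
te_Task 3 = (11 + 4·13 + 15)/6 = 78/6 = 13; σ²_Task 3 = ((15−11)/6)² = 0.444
te_Task 4 = (6 + 4·9 + 12)/6 = 54/6 = 9; σ²_Task 4 = ((12−6)/6)² = 1.000
te_Task 5 = (3 + 4·4 + 5)/6 = 24/6 = 4; σ²_Task 5 = ((5−3)/6)² = 0.111
te_Task 6 = (1 + 4·3 + 11)/6 = 24/6 = 4; σ²_Task 6 = ((11−1)/6)² = 2.778
te_Task 7 = (6 + 4·8 + 10)/6 = 48/6 = 8; σ²_Task 7 = ((10−6)/6)² = 0.444
te_Task 8 = (2 + 4·4 + 12)/6 = 30/6 = 5; σ²_Task 8 = ((12−2)/6)² = 2.778

Forward pass:
ES_Task 1 = 0; EF_Task 1 = 7
ES_Task 2 = 0; EF_Task 2 = 5
ES_Task 3 = max(EF_Task 1=7, EF_Task 2=5) = 7; EF_Task 3 = 7+13 = 20
ES_Task 4 = 7; EF_Task 4 = 7+9 = 16
ES_Task 5 = max(EF_Task 1=7, EF_Task 2=5) = 7; EF_Task 5 = 7+4 = 11
ES_Task 6 = 11; EF_Task 6 = 11+4 = 15
ES_Task 7 = max(EF_Task 2=5, EF_Task 4=16) = 16; EF_Task 7 = 16+8 = 24
ES_Task 8 = max(EF_Task 3=20, EF_Task 6=15, EF_Task 7=24) = 24; EF_Task 8 = 24+5 = 29
Expected project duration μ = 29 hours. Critical path: Task 1 → Task 4 → Task 7 → Task 8.

Variance along critical path = 5.444 + 1.000 + 0.444 + 2.778 = 9.667; σ = 3.109 hours.
D = μ + z·σ = 29 + 1.036·3.109 = 32.2 hours

32.2 hours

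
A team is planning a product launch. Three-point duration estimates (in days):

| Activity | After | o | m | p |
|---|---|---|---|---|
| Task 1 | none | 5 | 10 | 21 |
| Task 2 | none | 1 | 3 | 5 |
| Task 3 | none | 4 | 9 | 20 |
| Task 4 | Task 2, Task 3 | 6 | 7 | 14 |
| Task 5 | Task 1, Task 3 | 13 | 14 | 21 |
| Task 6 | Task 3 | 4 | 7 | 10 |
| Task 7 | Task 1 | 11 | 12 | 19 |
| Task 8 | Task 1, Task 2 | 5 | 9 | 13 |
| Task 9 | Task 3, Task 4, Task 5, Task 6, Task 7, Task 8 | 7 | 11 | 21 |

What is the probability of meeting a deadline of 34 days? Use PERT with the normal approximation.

0.145

te_Task 1 = (5 + 4·10 + 21)/6 = 66/6 = 11; σ²_Task 1 = ((21−5)/6)² = 7.111
te_Task 2 = (1 + 4·3 + 5)/6 = 18/6 = 3; σ²_Task 2 = ((5−1)/6)² = 0.444
te_Task 3 = (4 + 4·9 + 20)/6 = 60/6 = 10; σ²_Task 3 = ((20−4)/6)² = 7.111
te_Task 4 = (6 + 4·7 + 14)/6 = 48/6 = 8; σ²_Task 4 = ((14−6)/6)² = 1.778
te_Task 5 = (13 + 4·14 + 21)/6 = 90/6 = 15; σ²_Task 5 = ((21−13)/6)² = 1.778
te_Task 6 = (4 + 4·7 + 10)/6 = 42/6 = 7; σ²_Task 6 = ((10−4)/6)² = 1.000
te_Task 7 = (11 + 4·12 + 19)/6 = 78/6 = 13; σ²_Task 7 = ((19−11)/6)² = 1.778
te_Task 8 = (5 + 4·9 + 13)/6 = 54/6 = 9; σ²_Task 8 = ((13−5)/6)² = 1.778
te_Task 9 = (7 + 4·11 + 21)/6 = 72/6 = 12; σ²_Task 9 = ((21−7)/6)² = 5.444

Forward pass:
ES_Task 1 = 0; EF_Task 1 = 11
ES_Task 2 = 0; EF_Task 2 = 3
ES_Task 3 = 0; EF_Task 3 = 10
ES_Task 4 = max(EF_Task 2=3, EF_Task 3=10) = 10; EF_Task 4 = 10+8 = 18
ES_Task 5 = max(EF_Task 1=11, EF_Task 3=10) = 11; EF_Task 5 = 11+15 = 26
ES_Task 6 = 10; EF_Task 6 = 10+7 = 17
ES_Task 7 = 11; EF_Task 7 = 11+13 = 24
ES_Task 8 = max(EF_Task 1=11, EF_Task 2=3) = 11; EF_Task 8 = 11+9 = 20
ES_Task 9 = max(EF_Task 3=10, EF_Task 4=18, EF_Task 5=26, EF_Task 6=17, EF_Task 7=24, EF_Task 8=20) = 26; EF_Task 9 = 26+12 = 38
Expected project duration μ = 38 days. Critical path: Task 1 → Task 5 → Task 9.

Variance along critical path = 7.111 + 1.778 + 5.444 = 14.333; σ = √14.333 = 3.786 days.
Z = (34 − 38) / 3.786 = -1.057
P(T ≤ 34) = Φ(-1.057) ≈ 0.145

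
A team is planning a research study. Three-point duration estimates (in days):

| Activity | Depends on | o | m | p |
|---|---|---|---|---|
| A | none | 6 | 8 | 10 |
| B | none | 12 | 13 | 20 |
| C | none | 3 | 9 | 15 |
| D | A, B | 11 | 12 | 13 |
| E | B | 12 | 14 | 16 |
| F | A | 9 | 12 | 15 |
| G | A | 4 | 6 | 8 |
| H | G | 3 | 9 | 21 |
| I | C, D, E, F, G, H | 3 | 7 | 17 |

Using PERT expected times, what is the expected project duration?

36 days

te_A = (6 + 4·8 + 10)/6 = 48/6 = 8
te_B = (12 + 4·13 + 20)/6 = 84/6 = 14
te_C = (3 + 4·9 + 15)/6 = 54/6 = 9
te_D = (11 + 4·12 + 13)/6 = 72/6 = 12
te_E = (12 + 4·14 + 16)/6 = 84/6 = 14
te_F = (9 + 4·12 + 15)/6 = 72/6 = 12
te_G = (4 + 4·6 + 8)/6 = 36/6 = 6
te_H = (3 + 4·9 + 21)/6 = 60/6 = 10
te_I = (3 + 4·7 + 17)/6 = 48/6 = 8

Forward pass:
ES_A = 0; EF_A = 8
ES_B = 0; EF_B = 14
ES_C = 0; EF_C = 9
ES_D = max(EF_A=8, EF_B=14) = 14; EF_D = 14+12 = 26
ES_E = 14; EF_E = 14+14 = 28
ES_F = 8; EF_F = 8+12 = 20
ES_G = 8; EF_G = 8+6 = 14
ES_H = 14; EF_H = 14+10 = 24
ES_I = max(EF_C=9, EF_D=26, EF_E=28, EF_F=20, EF_G=14, EF_H=24) = 28; EF_I = 28+8 = 36
Expected project duration μ = 36 days. Critical path: B → E → I.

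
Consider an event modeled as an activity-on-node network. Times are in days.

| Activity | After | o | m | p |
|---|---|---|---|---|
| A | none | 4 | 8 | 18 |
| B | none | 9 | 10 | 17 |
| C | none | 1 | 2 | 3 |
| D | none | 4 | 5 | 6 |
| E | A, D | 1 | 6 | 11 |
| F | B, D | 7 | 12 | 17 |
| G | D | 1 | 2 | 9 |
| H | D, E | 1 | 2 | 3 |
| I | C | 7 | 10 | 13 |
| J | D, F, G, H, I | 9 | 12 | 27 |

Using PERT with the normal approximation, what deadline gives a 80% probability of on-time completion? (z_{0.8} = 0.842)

te_A = (4 + 4·8 + 18)/6 = 54/6 = 9; σ²_A = ((18−4)/6)² = 5.444
te_B = (9 + 4·10 + 17)/6 = 66/6 = 11; σ²_B = ((17−9)/6)² = 1.778
te_C = (1 + 4·2 + 3)/6 = 12/6 = 2; σ²_C = ((3−1)/6)² = 0.111
te_D = (4 + 4·5 + 6)/6 = 30/6 = 5; σ²_D = ((6−4)/6)² = 0.111
te_E = (1 + 4·6 + 11)/6 = 36/6 = 6; σ²_E = ((11−1)/6)² = 2.778
te_F = (7 + 4·12 + 17)/6 = 72/6 = 12; σ²_F = ((17−7)/6)² = 2.778
te_G = (1 + 4·2 + 9)/6 = 18/6 = 3; σ²_G = ((9−1)/6)² = 1.778
te_H = (1 + 4·2 + 3)/6 = 12/6 = 2; σ²_H = ((3−1)/6)² = 0.111
te_I = (7 + 4·10 + 13)/6 = 60/6 = 10; σ²_I = ((13−7)/6)² = 1.000
te_J = (9 + 4·12 + 27)/6 = 84/6 = 14; σ²_J = ((27−9)/6)² = 9.000

Forward pass:
ES_A = 0; EF_A = 9
ES_B = 0; EF_B = 11
ES_C = 0; EF_C = 2
ES_D = 0; EF_D = 5
ES_E = max(EF_A=9, EF_D=5) = 9; EF_E = 9+6 = 15
ES_F = max(EF_B=11, EF_D=5) = 11; EF_F = 11+12 = 23
ES_G = 5; EF_G = 5+3 = 8
ES_H = max(EF_D=5, EF_E=15) = 15; EF_H = 15+2 = 17
ES_I = 2; EF_I = 2+10 = 12
ES_J = max(EF_D=5, EF_F=23, EF_G=8, EF_H=17, EF_I=12) = 23; EF_J = 23+14 = 37
Expected project duration μ = 37 days. Critical path: B → F → J.

Variance along critical path = 1.778 + 2.778 + 9.000 = 13.556; σ = 3.682 days.
D = μ + z·σ = 37 + 0.842·3.682 = 40.1 days

40.1 days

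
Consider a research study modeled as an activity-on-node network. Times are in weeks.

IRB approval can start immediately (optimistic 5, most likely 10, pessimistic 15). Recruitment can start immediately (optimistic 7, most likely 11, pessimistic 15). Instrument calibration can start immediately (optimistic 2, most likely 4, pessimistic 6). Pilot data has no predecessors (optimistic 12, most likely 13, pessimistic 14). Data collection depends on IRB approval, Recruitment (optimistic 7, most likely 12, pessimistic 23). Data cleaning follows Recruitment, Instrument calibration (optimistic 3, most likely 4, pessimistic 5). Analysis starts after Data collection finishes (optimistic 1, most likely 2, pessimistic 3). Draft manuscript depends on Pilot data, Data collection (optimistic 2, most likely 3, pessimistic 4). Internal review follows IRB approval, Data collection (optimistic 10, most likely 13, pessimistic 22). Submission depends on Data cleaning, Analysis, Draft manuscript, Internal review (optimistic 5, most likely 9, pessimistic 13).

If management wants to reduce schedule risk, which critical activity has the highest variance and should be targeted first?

Data collection

te_IRB approval = (5 + 4·10 + 15)/6 = 60/6 = 10; σ²_IRB approval = ((15−5)/6)² = 2.778
te_Recruitment = (7 + 4·11 + 15)/6 = 66/6 = 11; σ²_Recruitment = ((15−7)/6)² = 1.778
te_Instrument calibration = (2 + 4·4 + 6)/6 = 24/6 = 4; σ²_Instrument calibration = ((6−2)/6)² = 0.444
te_Pilot data = (12 + 4·13 + 14)/6 = 78/6 = 13; σ²_Pilot data = ((14−12)/6)² = 0.111
te_Data collection = (7 + 4·12 + 23)/6 = 78/6 = 13; σ²_Data collection = ((23−7)/6)² = 7.111
te_Data cleaning = (3 + 4·4 + 5)/6 = 24/6 = 4; σ²_Data cleaning = ((5−3)/6)² = 0.111
te_Analysis = (1 + 4·2 + 3)/6 = 12/6 = 2; σ²_Analysis = ((3−1)/6)² = 0.111
te_Draft manuscript = (2 + 4·3 + 4)/6 = 18/6 = 3; σ²_Draft manuscript = ((4−2)/6)² = 0.111
te_Internal review = (10 + 4·13 + 22)/6 = 84/6 = 14; σ²_Internal review = ((22−10)/6)² = 4.000
te_Submission = (5 + 4·9 + 13)/6 = 54/6 = 9; σ²_Submission = ((13−5)/6)² = 1.778

Forward pass:
ES_IRB approval = 0; EF_IRB approval = 10
ES_Recruitment = 0; EF_Recruitment = 11
ES_Instrument calibration = 0; EF_Instrument calibration = 4
ES_Pilot data = 0; EF_Pilot data = 13
ES_Data collection = max(EF_IRB approval=10, EF_Recruitment=11) = 11; EF_Data collection = 11+13 = 24
ES_Data cleaning = max(EF_Recruitment=11, EF_Instrument calibration=4) = 11; EF_Data cleaning = 11+4 = 15
ES_Analysis = 24; EF_Analysis = 24+2 = 26
ES_Draft manuscript = max(EF_Pilot data=13, EF_Data collection=24) = 24; EF_Draft manuscript = 24+3 = 27
ES_Internal review = max(EF_IRB approval=10, EF_Data collection=24) = 24; EF_Internal review = 24+14 = 38
ES_Submission = max(EF_Data cleaning=15, EF_Analysis=26, EF_Draft manuscript=27, EF_Internal review=38) = 38; EF_Submission = 38+9 = 47
Expected project duration μ = 47 weeks. Critical path: Recruitment → Data collection → Internal review → Submission.

Variances on critical path: σ²_Recruitment=1.778, σ²_Data collection=7.111, σ²_Internal review=4.000, σ²_Submission=1.778.
Largest is σ²_Data collection = 7.111.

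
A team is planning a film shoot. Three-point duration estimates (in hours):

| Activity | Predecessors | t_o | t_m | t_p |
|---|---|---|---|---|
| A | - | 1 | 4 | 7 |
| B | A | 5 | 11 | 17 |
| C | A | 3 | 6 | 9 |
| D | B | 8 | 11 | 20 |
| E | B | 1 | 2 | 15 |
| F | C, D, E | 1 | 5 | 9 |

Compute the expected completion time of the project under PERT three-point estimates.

te_A = (1 + 4·4 + 7)/6 = 24/6 = 4
te_B = (5 + 4·11 + 17)/6 = 66/6 = 11
te_C = (3 + 4·6 + 9)/6 = 36/6 = 6
te_D = (8 + 4·11 + 20)/6 = 72/6 = 12
te_E = (1 + 4·2 + 15)/6 = 24/6 = 4
te_F = (1 + 4·5 + 9)/6 = 30/6 = 5

Forward pass:
ES_A = 0; EF_A = 4
ES_B = 4; EF_B = 4+11 = 15
ES_C = 4; EF_C = 4+6 = 10
ES_D = 15; EF_D = 15+12 = 27
ES_E = 15; EF_E = 15+4 = 19
ES_F = max(EF_C=10, EF_D=27, EF_E=19) = 27; EF_F = 27+5 = 32
Expected project duration μ = 32 hours. Critical path: A → B → D → F.

32 hours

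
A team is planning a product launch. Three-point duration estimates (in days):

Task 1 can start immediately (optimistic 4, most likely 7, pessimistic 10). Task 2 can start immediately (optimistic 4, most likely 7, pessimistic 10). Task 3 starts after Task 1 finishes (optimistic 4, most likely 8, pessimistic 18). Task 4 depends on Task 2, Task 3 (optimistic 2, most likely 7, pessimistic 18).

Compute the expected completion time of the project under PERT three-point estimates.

24 days

te_Task 1 = (4 + 4·7 + 10)/6 = 42/6 = 7
te_Task 2 = (4 + 4·7 + 10)/6 = 42/6 = 7
te_Task 3 = (4 + 4·8 + 18)/6 = 54/6 = 9
te_Task 4 = (2 + 4·7 + 18)/6 = 48/6 = 8

Forward pass:
ES_Task 1 = 0; EF_Task 1 = 7
ES_Task 2 = 0; EF_Task 2 = 7
ES_Task 3 = 7; EF_Task 3 = 7+9 = 16
ES_Task 4 = max(EF_Task 2=7, EF_Task 3=16) = 16; EF_Task 4 = 16+8 = 24
Expected project duration μ = 24 days. Critical path: Task 1 → Task 3 → Task 4.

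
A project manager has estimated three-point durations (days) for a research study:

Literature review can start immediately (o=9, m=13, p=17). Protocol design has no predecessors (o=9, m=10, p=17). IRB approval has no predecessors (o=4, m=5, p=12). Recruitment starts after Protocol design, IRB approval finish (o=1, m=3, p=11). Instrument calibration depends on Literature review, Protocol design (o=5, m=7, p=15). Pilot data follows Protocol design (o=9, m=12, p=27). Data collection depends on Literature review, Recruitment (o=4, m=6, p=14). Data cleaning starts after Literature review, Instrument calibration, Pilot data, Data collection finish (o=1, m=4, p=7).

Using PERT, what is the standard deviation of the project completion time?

te_Literature review = (9 + 4·13 + 17)/6 = 78/6 = 13; σ²_Literature review = ((17−9)/6)² = 1.778
te_Protocol design = (9 + 4·10 + 17)/6 = 66/6 = 11; σ²_Protocol design = ((17−9)/6)² = 1.778
te_IRB approval = (4 + 4·5 + 12)/6 = 36/6 = 6; σ²_IRB approval = ((12−4)/6)² = 1.778
te_Recruitment = (1 + 4·3 + 11)/6 = 24/6 = 4; σ²_Recruitment = ((11−1)/6)² = 2.778
te_Instrument calibration = (5 + 4·7 + 15)/6 = 48/6 = 8; σ²_Instrument calibration = ((15−5)/6)² = 2.778
te_Pilot data = (9 + 4·12 + 27)/6 = 84/6 = 14; σ²_Pilot data = ((27−9)/6)² = 9.000
te_Data collection = (4 + 4·6 + 14)/6 = 42/6 = 7; σ²_Data collection = ((14−4)/6)² = 2.778
te_Data cleaning = (1 + 4·4 + 7)/6 = 24/6 = 4; σ²_Data cleaning = ((7−1)/6)² = 1.000

Forward pass:
ES_Literature review = 0; EF_Literature review = 13
ES_Protocol design = 0; EF_Protocol design = 11
ES_IRB approval = 0; EF_IRB approval = 6
ES_Recruitment = max(EF_Protocol design=11, EF_IRB approval=6) = 11; EF_Recruitment = 11+4 = 15
ES_Instrument calibration = max(EF_Literature review=13, EF_Protocol design=11) = 13; EF_Instrument calibration = 13+8 = 21
ES_Pilot data = 11; EF_Pilot data = 11+14 = 25
ES_Data collection = max(EF_Literature review=13, EF_Recruitment=15) = 15; EF_Data collection = 15+7 = 22
ES_Data cleaning = max(EF_Literature review=13, EF_Instrument calibration=21, EF_Pilot data=25, EF_Data collection=22) = 25; EF_Data cleaning = 25+4 = 29
Expected project duration μ = 29 days. Critical path: Protocol design → Pilot data → Data cleaning.

Variance along critical path = 1.778 + 9.000 + 1.000 = 11.778
σ = √11.778 = 3.432 days

3.43 days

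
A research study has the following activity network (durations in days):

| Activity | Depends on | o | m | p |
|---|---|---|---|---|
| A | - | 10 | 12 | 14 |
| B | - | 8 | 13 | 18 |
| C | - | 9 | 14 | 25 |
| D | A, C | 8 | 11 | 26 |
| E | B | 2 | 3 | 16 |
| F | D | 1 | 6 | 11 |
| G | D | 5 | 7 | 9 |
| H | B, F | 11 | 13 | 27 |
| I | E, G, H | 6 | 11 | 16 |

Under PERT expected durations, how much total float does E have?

31 days

te_A = (10 + 4·12 + 14)/6 = 72/6 = 12
te_B = (8 + 4·13 + 18)/6 = 78/6 = 13
te_C = (9 + 4·14 + 25)/6 = 90/6 = 15
te_D = (8 + 4·11 + 26)/6 = 78/6 = 13
te_E = (2 + 4·3 + 16)/6 = 30/6 = 5
te_F = (1 + 4·6 + 11)/6 = 36/6 = 6
te_G = (5 + 4·7 + 9)/6 = 42/6 = 7
te_H = (11 + 4·13 + 27)/6 = 90/6 = 15
te_I = (6 + 4·11 + 16)/6 = 66/6 = 11

Forward pass:
ES_A = 0; EF_A = 12
ES_B = 0; EF_B = 13
ES_C = 0; EF_C = 15
ES_D = max(EF_A=12, EF_C=15) = 15; EF_D = 15+13 = 28
ES_E = 13; EF_E = 13+5 = 18
ES_F = 28; EF_F = 28+6 = 34
ES_G = 28; EF_G = 28+7 = 35
ES_H = max(EF_B=13, EF_F=34) = 34; EF_H = 34+15 = 49
ES_I = max(EF_E=18, EF_G=35, EF_H=49) = 49; EF_I = 49+11 = 60
Expected project duration μ = 60 days. Critical path: C → D → F → H → I.

Backward pass:
LF_I = 60; LS_I = 60−11 = 49
LF_H = LS_I = 49; LS_H = 49−15 = 34
LF_G = LS_I = 49; LS_G = 49−7 = 42
LF_F = LS_H = 34; LS_F = 34−6 = 28
LF_E = LS_I = 49; LS_E = 49−5 = 44
LF_D = min(LS_F=28, LS_G=42) = 28; LS_D = 28−13 = 15
LF_C = LS_D = 15; LS_C = 15−15 = 0
LF_B = min(LS_E=44, LS_H=34) = 34; LS_B = 34−13 = 21
LF_A = LS_D = 15; LS_A = 15−12 = 3
Slack_E = LS_E − ES_E = 44 − 13 = 31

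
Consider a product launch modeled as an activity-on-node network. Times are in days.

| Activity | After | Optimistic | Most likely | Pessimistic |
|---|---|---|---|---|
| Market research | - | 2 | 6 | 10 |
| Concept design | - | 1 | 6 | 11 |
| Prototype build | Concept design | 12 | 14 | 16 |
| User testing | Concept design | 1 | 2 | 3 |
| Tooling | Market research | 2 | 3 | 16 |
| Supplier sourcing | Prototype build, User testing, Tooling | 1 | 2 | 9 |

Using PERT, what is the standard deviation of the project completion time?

2.24 days

te_Market research = (2 + 4·6 + 10)/6 = 36/6 = 6; σ²_Market research = ((10−2)/6)² = 1.778
te_Concept design = (1 + 4·6 + 11)/6 = 36/6 = 6; σ²_Concept design = ((11−1)/6)² = 2.778
te_Prototype build = (12 + 4·14 + 16)/6 = 84/6 = 14; σ²_Prototype build = ((16−12)/6)² = 0.444
te_User testing = (1 + 4·2 + 3)/6 = 12/6 = 2; σ²_User testing = ((3−1)/6)² = 0.111
te_Tooling = (2 + 4·3 + 16)/6 = 30/6 = 5; σ²_Tooling = ((16−2)/6)² = 5.444
te_Supplier sourcing = (1 + 4·2 + 9)/6 = 18/6 = 3; σ²_Supplier sourcing = ((9−1)/6)² = 1.778

Forward pass:
ES_Market research = 0; EF_Market research = 6
ES_Concept design = 0; EF_Concept design = 6
ES_Prototype build = 6; EF_Prototype build = 6+14 = 20
ES_User testing = 6; EF_User testing = 6+2 = 8
ES_Tooling = 6; EF_Tooling = 6+5 = 11
ES_Supplier sourcing = max(EF_Prototype build=20, EF_User testing=8, EF_Tooling=11) = 20; EF_Supplier sourcing = 20+3 = 23
Expected project duration μ = 23 days. Critical path: Concept design → Prototype build → Supplier sourcing.

Variance along critical path = 2.778 + 0.444 + 1.778 = 5.000
σ = √5.000 = 2.236 days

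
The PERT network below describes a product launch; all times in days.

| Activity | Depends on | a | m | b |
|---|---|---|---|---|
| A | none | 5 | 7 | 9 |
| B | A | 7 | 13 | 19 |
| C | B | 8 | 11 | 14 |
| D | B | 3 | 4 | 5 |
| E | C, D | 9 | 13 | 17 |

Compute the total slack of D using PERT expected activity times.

te_A = (5 + 4·7 + 9)/6 = 42/6 = 7
te_B = (7 + 4·13 + 19)/6 = 78/6 = 13
te_C = (8 + 4·11 + 14)/6 = 66/6 = 11
te_D = (3 + 4·4 + 5)/6 = 24/6 = 4
te_E = (9 + 4·13 + 17)/6 = 78/6 = 13

Forward pass:
ES_A = 0; EF_A = 7
ES_B = 7; EF_B = 7+13 = 20
ES_C = 20; EF_C = 20+11 = 31
ES_D = 20; EF_D = 20+4 = 24
ES_E = max(EF_C=31, EF_D=24) = 31; EF_E = 31+13 = 44
Expected project duration μ = 44 days. Critical path: A → B → C → E.

Backward pass:
LF_E = 44; LS_E = 44−13 = 31
LF_D = LS_E = 31; LS_D = 31−4 = 27
LF_C = LS_E = 31; LS_C = 31−11 = 20
LF_B = min(LS_C=20, LS_D=27) = 20; LS_B = 20−13 = 7
LF_A = LS_B = 7; LS_A = 7−7 = 0
Slack_D = LS_D − ES_D = 27 − 20 = 7

7 days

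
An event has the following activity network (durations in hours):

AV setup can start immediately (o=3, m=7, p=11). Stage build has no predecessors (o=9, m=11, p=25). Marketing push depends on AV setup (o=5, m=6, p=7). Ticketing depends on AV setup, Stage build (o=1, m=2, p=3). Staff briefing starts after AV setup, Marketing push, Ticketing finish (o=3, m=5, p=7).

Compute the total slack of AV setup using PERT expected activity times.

2 hours

te_AV setup = (3 + 4·7 + 11)/6 = 42/6 = 7
te_Stage build = (9 + 4·11 + 25)/6 = 78/6 = 13
te_Marketing push = (5 + 4·6 + 7)/6 = 36/6 = 6
te_Ticketing = (1 + 4·2 + 3)/6 = 12/6 = 2
te_Staff briefing = (3 + 4·5 + 7)/6 = 30/6 = 5

Forward pass:
ES_AV setup = 0; EF_AV setup = 7
ES_Stage build = 0; EF_Stage build = 13
ES_Marketing push = 7; EF_Marketing push = 7+6 = 13
ES_Ticketing = max(EF_AV setup=7, EF_Stage build=13) = 13; EF_Ticketing = 13+2 = 15
ES_Staff briefing = max(EF_AV setup=7, EF_Marketing push=13, EF_Ticketing=15) = 15; EF_Staff briefing = 15+5 = 20
Expected project duration μ = 20 hours. Critical path: Stage build → Ticketing → Staff briefing.

Backward pass:
LF_Staff briefing = 20; LS_Staff briefing = 20−5 = 15
LF_Ticketing = LS_Staff briefing = 15; LS_Ticketing = 15−2 = 13
LF_Marketing push = LS_Staff briefing = 15; LS_Marketing push = 15−6 = 9
LF_Stage build = LS_Ticketing = 13; LS_Stage build = 13−13 = 0
LF_AV setup = min(LS_Marketing push=9, LS_Ticketing=13, LS_Staff briefing=15) = 9; LS_AV setup = 9−7 = 2
Slack_AV setup = LS_AV setup − ES_AV setup = 2 − 0 = 2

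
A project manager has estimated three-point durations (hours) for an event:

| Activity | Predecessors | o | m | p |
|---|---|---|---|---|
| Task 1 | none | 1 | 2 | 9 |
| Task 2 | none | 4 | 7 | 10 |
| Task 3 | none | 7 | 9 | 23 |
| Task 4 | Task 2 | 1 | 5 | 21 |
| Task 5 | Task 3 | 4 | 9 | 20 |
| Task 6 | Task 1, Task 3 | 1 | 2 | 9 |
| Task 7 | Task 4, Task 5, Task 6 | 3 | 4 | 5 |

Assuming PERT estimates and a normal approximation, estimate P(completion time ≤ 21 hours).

0.145

te_Task 1 = (1 + 4·2 + 9)/6 = 18/6 = 3; σ²_Task 1 = ((9−1)/6)² = 1.778
te_Task 2 = (4 + 4·7 + 10)/6 = 42/6 = 7; σ²_Task 2 = ((10−4)/6)² = 1.000
te_Task 3 = (7 + 4·9 + 23)/6 = 66/6 = 11; σ²_Task 3 = ((23−7)/6)² = 7.111
te_Task 4 = (1 + 4·5 + 21)/6 = 42/6 = 7; σ²_Task 4 = ((21−1)/6)² = 11.111
te_Task 5 = (4 + 4·9 + 20)/6 = 60/6 = 10; σ²_Task 5 = ((20−4)/6)² = 7.111
te_Task 6 = (1 + 4·2 + 9)/6 = 18/6 = 3; σ²_Task 6 = ((9−1)/6)² = 1.778
te_Task 7 = (3 + 4·4 + 5)/6 = 24/6 = 4; σ²_Task 7 = ((5−3)/6)² = 0.111

Forward pass:
ES_Task 1 = 0; EF_Task 1 = 3
ES_Task 2 = 0; EF_Task 2 = 7
ES_Task 3 = 0; EF_Task 3 = 11
ES_Task 4 = 7; EF_Task 4 = 7+7 = 14
ES_Task 5 = 11; EF_Task 5 = 11+10 = 21
ES_Task 6 = max(EF_Task 1=3, EF_Task 3=11) = 11; EF_Task 6 = 11+3 = 14
ES_Task 7 = max(EF_Task 4=14, EF_Task 5=21, EF_Task 6=14) = 21; EF_Task 7 = 21+4 = 25
Expected project duration μ = 25 hours. Critical path: Task 3 → Task 5 → Task 7.

Variance along critical path = 7.111 + 7.111 + 0.111 = 14.333; σ = √14.333 = 3.786 hours.
Z = (21 − 25) / 3.786 = -1.057
P(T ≤ 21) = Φ(-1.057) ≈ 0.145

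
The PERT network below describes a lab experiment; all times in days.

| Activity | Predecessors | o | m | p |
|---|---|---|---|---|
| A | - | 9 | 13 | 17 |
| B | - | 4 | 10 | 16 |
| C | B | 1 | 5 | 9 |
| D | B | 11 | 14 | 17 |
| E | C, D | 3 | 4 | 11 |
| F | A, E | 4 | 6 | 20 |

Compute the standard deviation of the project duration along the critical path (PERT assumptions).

3.73 days

te_A = (9 + 4·13 + 17)/6 = 78/6 = 13; σ²_A = ((17−9)/6)² = 1.778
te_B = (4 + 4·10 + 16)/6 = 60/6 = 10; σ²_B = ((16−4)/6)² = 4.000
te_C = (1 + 4·5 + 9)/6 = 30/6 = 5; σ²_C = ((9−1)/6)² = 1.778
te_D = (11 + 4·14 + 17)/6 = 84/6 = 14; σ²_D = ((17−11)/6)² = 1.000
te_E = (3 + 4·4 + 11)/6 = 30/6 = 5; σ²_E = ((11−3)/6)² = 1.778
te_F = (4 + 4·6 + 20)/6 = 48/6 = 8; σ²_F = ((20−4)/6)² = 7.111

Forward pass:
ES_A = 0; EF_A = 13
ES_B = 0; EF_B = 10
ES_C = 10; EF_C = 10+5 = 15
ES_D = 10; EF_D = 10+14 = 24
ES_E = max(EF_C=15, EF_D=24) = 24; EF_E = 24+5 = 29
ES_F = max(EF_A=13, EF_E=29) = 29; EF_F = 29+8 = 37
Expected project duration μ = 37 days. Critical path: B → D → E → F.

Variance along critical path = 4.000 + 1.000 + 1.778 + 7.111 = 13.889
σ = √13.889 = 3.727 days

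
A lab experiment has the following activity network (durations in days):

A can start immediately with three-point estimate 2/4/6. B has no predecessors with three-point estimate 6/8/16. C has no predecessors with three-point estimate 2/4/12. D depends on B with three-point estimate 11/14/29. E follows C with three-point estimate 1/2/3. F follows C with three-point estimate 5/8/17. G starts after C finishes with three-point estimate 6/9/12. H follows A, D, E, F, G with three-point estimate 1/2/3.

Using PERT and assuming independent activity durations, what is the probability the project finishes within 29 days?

0.719

te_A = (2 + 4·4 + 6)/6 = 24/6 = 4; σ²_A = ((6−2)/6)² = 0.444
te_B = (6 + 4·8 + 16)/6 = 54/6 = 9; σ²_B = ((16−6)/6)² = 2.778
te_C = (2 + 4·4 + 12)/6 = 30/6 = 5; σ²_C = ((12−2)/6)² = 2.778
te_D = (11 + 4·14 + 29)/6 = 96/6 = 16; σ²_D = ((29−11)/6)² = 9.000
te_E = (1 + 4·2 + 3)/6 = 12/6 = 2; σ²_E = ((3−1)/6)² = 0.111
te_F = (5 + 4·8 + 17)/6 = 54/6 = 9; σ²_F = ((17−5)/6)² = 4.000
te_G = (6 + 4·9 + 12)/6 = 54/6 = 9; σ²_G = ((12−6)/6)² = 1.000
te_H = (1 + 4·2 + 3)/6 = 12/6 = 2; σ²_H = ((3−1)/6)² = 0.111

Forward pass:
ES_A = 0; EF_A = 4
ES_B = 0; EF_B = 9
ES_C = 0; EF_C = 5
ES_D = 9; EF_D = 9+16 = 25
ES_E = 5; EF_E = 5+2 = 7
ES_F = 5; EF_F = 5+9 = 14
ES_G = 5; EF_G = 5+9 = 14
ES_H = max(EF_A=4, EF_D=25, EF_E=7, EF_F=14, EF_G=14) = 25; EF_H = 25+2 = 27
Expected project duration μ = 27 days. Critical path: B → D → H.

Variance along critical path = 2.778 + 9.000 + 0.111 = 11.889; σ = √11.889 = 3.448 days.
Z = (29 − 27) / 3.448 = 0.580
P(T ≤ 29) = Φ(0.580) ≈ 0.719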